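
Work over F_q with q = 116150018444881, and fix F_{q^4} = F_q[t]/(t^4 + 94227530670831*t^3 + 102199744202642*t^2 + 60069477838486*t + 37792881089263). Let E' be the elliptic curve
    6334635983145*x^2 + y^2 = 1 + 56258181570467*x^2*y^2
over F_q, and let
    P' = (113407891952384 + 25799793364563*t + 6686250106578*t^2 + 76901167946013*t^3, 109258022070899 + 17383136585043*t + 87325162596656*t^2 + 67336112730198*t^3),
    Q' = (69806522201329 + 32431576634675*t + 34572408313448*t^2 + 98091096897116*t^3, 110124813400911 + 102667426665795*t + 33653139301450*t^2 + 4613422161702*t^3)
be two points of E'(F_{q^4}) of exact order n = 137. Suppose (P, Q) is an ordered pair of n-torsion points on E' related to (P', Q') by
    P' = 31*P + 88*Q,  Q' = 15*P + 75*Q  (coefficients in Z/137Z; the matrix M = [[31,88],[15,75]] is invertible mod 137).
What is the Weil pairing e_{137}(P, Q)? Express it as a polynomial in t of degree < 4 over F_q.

Since e_{137}(P,P)=e_{137}(Q,Q)=1 and e_{137}(Q,P)=e_{137}(P,Q)^{-1}, expanding e_{137}(31*P + 88*Q,15*P + 75*Q) leaves e(P,Q)^det(M).
31*75 - 88*15 = 1005; reduced mod 137: det = 46, inverse 3.
Map (x,y)_Ed via u=(1+y)/(1-y), v=(1+y)/((1-y)x) to Montgomery A=25110207366854,B=105960326912522; then to (a',b')=(43466720806343,0).
Miller loop for e_{137} over F_{116150018444881^4}: bits of 137 = 10001001; 7 double steps + 2 add steps, l/v at each.
f_P(D_Q)/f_Q(D_P) = 28227606590563 + 21732739119235*t + 108589754105539*t^2 + 100088857295840*t^3.
(28227606590563 + 21732739119235*t + 108589754105539*t^2 + 100088857295840*t^3)^{3} mod (116150018444881,f) = 107584678102416 + 11236235369478*t + 22493782327302*t^2 + 42125278436098*t^3.

107584678102416 + 11236235369478*t + 22493782327302*t^2 + 42125278436098*t^3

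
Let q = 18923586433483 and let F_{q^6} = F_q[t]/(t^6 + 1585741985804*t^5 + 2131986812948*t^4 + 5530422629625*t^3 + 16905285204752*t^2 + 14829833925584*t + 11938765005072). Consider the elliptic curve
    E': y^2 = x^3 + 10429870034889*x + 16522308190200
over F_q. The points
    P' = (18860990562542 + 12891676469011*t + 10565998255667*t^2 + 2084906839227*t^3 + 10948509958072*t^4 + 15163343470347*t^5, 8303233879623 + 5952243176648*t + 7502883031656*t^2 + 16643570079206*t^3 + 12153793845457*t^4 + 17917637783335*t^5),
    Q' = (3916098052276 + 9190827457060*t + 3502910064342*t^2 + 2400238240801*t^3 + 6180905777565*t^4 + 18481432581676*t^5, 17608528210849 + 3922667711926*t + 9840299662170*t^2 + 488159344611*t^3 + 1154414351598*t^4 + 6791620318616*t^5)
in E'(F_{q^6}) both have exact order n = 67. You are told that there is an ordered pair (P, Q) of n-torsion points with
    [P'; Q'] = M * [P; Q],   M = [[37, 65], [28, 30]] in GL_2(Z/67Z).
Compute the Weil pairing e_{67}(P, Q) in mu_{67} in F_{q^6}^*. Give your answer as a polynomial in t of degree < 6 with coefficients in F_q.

e_{67}(aP+bQ,cP+dQ) = e_{67}(P,Q)^(ad-bc); with (a,b,c,d)=(37,65,28,30) this gives the det-67 law.
37*30 - 65*28 = -710; reduced mod 67: det = 27, inverse 5.
n = 67 = (1000011)_2 (7 bits, wt 3); accumulate f_{67,P'}(Q'+S)/f_{67,P'}(S) along the 6-step ladder.
Miller gives e_{67}(P',Q') = 4970913171911 + 4705268101080*t + 1075407812944*t^2 + 3680171996939*t^3 + 3028794019456*t^4 + 10321989212651*t^5 in F_{18923586433483^6}.
Raise to 5: e(P,Q) = 6054601730224 + 16718729579284*t + 680168840269*t^2 + 2917272705258*t^3 + 9335374758838*t^4 + 6287919018485*t^5 in mu_{67}.

6054601730224 + 16718729579284*t + 680168840269*t^2 + 2917272705258*t^3 + 9335374758838*t^4 + 6287919018485*t^5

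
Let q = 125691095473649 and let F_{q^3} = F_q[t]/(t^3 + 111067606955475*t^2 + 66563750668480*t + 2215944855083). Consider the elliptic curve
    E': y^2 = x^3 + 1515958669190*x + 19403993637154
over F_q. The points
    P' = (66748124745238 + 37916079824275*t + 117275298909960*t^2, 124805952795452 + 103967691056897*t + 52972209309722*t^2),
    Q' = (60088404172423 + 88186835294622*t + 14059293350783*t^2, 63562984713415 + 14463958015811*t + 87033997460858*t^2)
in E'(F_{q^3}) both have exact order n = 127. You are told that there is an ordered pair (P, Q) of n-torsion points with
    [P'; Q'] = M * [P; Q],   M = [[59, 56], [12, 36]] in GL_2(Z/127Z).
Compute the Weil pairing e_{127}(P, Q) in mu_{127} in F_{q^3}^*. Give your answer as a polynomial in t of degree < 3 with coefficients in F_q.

Under M = [[59,56],[12,36]] in GL_2(Z/127), e_{127}(P',Q') = e_{127}(P,Q)^(59*36-56*12 mod 127).
det(M) mod 127 = 55; its inverse in (Z/127)^* is 97 (check: 55*97 mod 127 = 1).
Build f_{127,P'} and f_{127,Q'} via the 7-bit ladder of 127=1111111_2; evaluate at shifted divisors; quotient in F_{125691095473649^3}.
So e_{127}(P',Q') = 71888710136066 + 98006301289296*t + 36813502946859*t^2.
Hence e(P,Q) = 58265616981361 + 1056558431905*t + 21947612371938*t^2 in F_{125691095473649^3}^*.

58265616981361 + 1056558431905*t + 21947612371938*t^2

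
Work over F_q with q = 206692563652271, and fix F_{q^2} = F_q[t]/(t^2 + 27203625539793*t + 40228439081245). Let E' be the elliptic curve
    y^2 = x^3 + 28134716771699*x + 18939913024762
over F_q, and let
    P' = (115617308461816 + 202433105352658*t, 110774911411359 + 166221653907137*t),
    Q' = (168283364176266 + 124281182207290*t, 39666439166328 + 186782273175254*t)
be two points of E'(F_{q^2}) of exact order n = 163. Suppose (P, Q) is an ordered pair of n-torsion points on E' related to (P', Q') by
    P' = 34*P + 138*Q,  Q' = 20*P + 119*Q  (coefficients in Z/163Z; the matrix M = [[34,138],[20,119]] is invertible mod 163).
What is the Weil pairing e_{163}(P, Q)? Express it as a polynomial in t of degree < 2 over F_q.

e_{163} is bilinear + alternating on E[163], so e_{163}(34*P + 138*Q, 20*P + 119*Q) = e_{163}(P,Q)^(34*119-138*20).
So e_{163}(P,Q) = e_{163}(P',Q')^{9}, since 145*9 = 1 mod 163.
Double-and-add over 10100011: 8-1 doublings, 4-1 additions; each step l_{T,T}/v_{2T} or l_{T,P'}/v at Q'+S for random S.
Miller gives e_{163}(P',Q') = 107089192346823 + 163204226311235*t in F_{206692563652271^2}.
Hence e(P,Q) = 118448836021346 + 140721497221632*t in F_{206692563652271^2}^*.

118448836021346 + 140721497221632*t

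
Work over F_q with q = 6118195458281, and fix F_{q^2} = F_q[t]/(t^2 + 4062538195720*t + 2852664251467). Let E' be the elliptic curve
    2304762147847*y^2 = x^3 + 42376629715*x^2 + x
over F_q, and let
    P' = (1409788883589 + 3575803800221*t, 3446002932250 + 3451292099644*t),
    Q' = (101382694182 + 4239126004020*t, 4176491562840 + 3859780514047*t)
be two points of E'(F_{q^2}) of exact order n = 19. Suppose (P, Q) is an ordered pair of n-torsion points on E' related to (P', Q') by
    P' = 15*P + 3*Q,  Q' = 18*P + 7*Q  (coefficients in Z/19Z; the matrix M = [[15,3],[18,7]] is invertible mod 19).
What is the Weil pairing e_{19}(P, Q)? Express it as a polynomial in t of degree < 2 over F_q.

Since e_{19}(P,P)=e_{19}(Q,Q)=1 and e_{19}(Q,P)=e_{19}(P,Q)^{-1}, expanding e_{19}(15*P + 3*Q,18*P + 7*Q) leaves e(P,Q)^det(M).
Hence e(P,Q) = e(P',Q')^{3} where 3 = 13^{-1} mod 19.
Set x_W=1561934650660*u+4308193049030, y_W=1561934650660*v; then E': y_W^2=x_W^3+5489286839891*x_W+105275537874.
Build f_{19,P'} and f_{19,Q'} via the 5-bit ladder of 19=10011_2; evaluate at shifted divisors; quotient in F_{6118195458281^2}.
e_{19}(P',Q') = 3768514169889 + 4502186191331*t.
(3768514169889 + 4502186191331*t)^{3} mod (6118195458281,f) = 2083203976937 + 2661117844392*t.

2083203976937 + 2661117844392*t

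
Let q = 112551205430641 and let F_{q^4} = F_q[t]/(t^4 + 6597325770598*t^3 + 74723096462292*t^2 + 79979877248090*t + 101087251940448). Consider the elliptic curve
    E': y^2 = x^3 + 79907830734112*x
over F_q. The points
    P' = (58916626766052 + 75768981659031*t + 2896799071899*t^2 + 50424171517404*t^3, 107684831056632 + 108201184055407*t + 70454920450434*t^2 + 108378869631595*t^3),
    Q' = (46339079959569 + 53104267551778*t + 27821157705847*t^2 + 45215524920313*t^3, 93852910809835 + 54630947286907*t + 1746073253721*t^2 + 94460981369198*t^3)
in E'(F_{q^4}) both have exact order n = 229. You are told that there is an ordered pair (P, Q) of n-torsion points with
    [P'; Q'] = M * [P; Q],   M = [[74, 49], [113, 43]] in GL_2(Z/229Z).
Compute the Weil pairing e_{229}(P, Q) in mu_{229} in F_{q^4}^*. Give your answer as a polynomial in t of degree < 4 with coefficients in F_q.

78347838218736 + 73829863406012*t + 110804199014650*t^2 + 32476874097965*t^3

The 229-Weil pairing on E[229] over F_{112551205430641} is alternating-bilinear: e_{229}(P',Q') = e_{229}(P,Q)^det(M).
det(M) mod 229 = 164; its inverse in (Z/229)^* is 155 (check: 164*155 mod 229 = 1).
Run Miller on y^2=x^3+79907830734112*x over F_{112551205430641}: ladder 11100101 (8 bits); e = f_P(D_Q)/f_Q(D_P).
f_P(D_Q)/f_Q(D_P) = 35769694917074 + 52773459667582*t + 43525438156176*t^2 + 95865271420196*t^3.
Hence e(P,Q) = 78347838218736 + 73829863406012*t + 110804199014650*t^2 + 32476874097965*t^3 in F_{112551205430641^4}^*.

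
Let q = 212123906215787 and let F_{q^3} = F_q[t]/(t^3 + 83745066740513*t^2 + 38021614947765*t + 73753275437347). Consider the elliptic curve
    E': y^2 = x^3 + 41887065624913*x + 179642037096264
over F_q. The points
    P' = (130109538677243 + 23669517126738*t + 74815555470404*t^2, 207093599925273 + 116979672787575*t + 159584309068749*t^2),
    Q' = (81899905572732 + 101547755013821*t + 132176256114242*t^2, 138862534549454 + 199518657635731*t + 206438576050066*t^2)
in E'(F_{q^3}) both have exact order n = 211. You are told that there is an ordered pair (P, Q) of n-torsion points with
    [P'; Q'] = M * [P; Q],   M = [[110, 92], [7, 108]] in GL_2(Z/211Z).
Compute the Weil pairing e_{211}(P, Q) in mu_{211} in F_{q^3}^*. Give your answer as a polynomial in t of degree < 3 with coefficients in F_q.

Since e_{211}(P,P)=e_{211}(Q,Q)=1 and e_{211}(Q,P)=e_{211}(P,Q)^{-1}, expanding e_{211}(110*P + 92*Q,7*P + 108*Q) leaves e(P,Q)^det(M).
Hence e(P,Q) = e(P',Q')^{4} where 4 = 53^{-1} mod 211.
8-bit Miller (11010011) on E'/F_{212123906215787} with a'=41887065624913, b'=179642037096264: accumulate tangent/chord ratios at Q'+S and P'+S'.
Miller gives e_{211}(P',Q') = 91015366706657 + 7235154592603*t + 148331024069599*t^2 in F_{212123906215787^3}.
Raise to 4: e(P,Q) = 44382470202930 + 142676515034073*t + 37185274888425*t^2 in mu_{211}.

44382470202930 + 142676515034073*t + 37185274888425*t^2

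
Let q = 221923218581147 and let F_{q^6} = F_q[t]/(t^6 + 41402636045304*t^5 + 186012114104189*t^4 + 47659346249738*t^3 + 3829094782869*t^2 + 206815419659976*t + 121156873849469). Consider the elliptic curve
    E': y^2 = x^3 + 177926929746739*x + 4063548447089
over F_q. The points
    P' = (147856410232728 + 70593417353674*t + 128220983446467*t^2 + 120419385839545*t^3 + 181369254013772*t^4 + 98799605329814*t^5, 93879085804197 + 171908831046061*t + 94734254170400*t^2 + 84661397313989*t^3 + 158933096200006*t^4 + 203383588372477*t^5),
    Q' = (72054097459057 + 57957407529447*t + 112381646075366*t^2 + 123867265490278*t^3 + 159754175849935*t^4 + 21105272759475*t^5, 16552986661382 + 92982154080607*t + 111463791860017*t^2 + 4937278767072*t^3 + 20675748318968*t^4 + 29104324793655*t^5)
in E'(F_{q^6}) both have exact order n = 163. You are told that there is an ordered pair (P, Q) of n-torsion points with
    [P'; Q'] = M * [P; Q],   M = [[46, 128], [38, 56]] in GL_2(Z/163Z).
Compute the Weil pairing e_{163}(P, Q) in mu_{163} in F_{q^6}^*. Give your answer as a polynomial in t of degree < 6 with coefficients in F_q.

122241333247069 + 40072910557631*t + 151727977060357*t^2 + 28936904069086*t^3 + 127805661354321*t^4 + 211432456034821*t^5

Under M = [[46,128],[38,56]] in GL_2(Z/163), e_{163}(P',Q') = e_{163}(P,Q)^(46*56-128*38 mod 163).
So e_{163}(P,Q) = e_{163}(P',Q')^{27}, since 157*27 = 1 mod 163.
Run Miller on y^2=x^3+177926929746739*x+4063548447089 over F_{221923218581147}: ladder 10100011 (8 bits); e = f_P(D_Q)/f_Q(D_P).
e_{163}(P',Q') = 53338985590779 + 153987733541072*t + 111633435813782*t^2 + 34707691520955*t^3 + 202599647029397*t^4 + 108851017729054*t^5.
Thus e_{163}(P,Q) = 122241333247069 + 40072910557631*t + 151727977060357*t^2 + 28936904069086*t^3 + 127805661354321*t^4 + 211432456034821*t^5.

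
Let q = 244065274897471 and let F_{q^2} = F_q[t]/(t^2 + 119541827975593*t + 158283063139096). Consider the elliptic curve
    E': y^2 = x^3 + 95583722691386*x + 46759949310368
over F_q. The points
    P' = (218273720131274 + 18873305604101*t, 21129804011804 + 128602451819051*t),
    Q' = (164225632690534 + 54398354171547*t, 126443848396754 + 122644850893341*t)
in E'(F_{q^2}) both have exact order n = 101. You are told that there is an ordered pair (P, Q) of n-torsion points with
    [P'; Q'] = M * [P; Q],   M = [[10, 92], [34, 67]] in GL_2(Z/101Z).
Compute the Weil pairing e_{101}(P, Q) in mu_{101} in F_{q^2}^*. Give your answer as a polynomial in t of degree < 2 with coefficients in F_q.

103414659681287 + 169544900566892*t

Since e_{101}(P,P)=e_{101}(Q,Q)=1 and e_{101}(Q,P)=e_{101}(P,Q)^{-1}, expanding e_{101}(10*P + 92*Q,34*P + 67*Q) leaves e(P,Q)^det(M).
10*67 - 92*34 = -2458; reduced mod 101: det = 67, inverse 98.
Build f_{101,P'} and f_{101,Q'} via the 7-bit ladder of 101=1100101_2; evaluate at shifted divisors; quotient in F_{244065274897471^2}.
The quotient is 35803601329519 + 124279903810979*t.
(35803601329519 + 124279903810979*t)^{98} mod (244065274897471,f) = 103414659681287 + 169544900566892*t.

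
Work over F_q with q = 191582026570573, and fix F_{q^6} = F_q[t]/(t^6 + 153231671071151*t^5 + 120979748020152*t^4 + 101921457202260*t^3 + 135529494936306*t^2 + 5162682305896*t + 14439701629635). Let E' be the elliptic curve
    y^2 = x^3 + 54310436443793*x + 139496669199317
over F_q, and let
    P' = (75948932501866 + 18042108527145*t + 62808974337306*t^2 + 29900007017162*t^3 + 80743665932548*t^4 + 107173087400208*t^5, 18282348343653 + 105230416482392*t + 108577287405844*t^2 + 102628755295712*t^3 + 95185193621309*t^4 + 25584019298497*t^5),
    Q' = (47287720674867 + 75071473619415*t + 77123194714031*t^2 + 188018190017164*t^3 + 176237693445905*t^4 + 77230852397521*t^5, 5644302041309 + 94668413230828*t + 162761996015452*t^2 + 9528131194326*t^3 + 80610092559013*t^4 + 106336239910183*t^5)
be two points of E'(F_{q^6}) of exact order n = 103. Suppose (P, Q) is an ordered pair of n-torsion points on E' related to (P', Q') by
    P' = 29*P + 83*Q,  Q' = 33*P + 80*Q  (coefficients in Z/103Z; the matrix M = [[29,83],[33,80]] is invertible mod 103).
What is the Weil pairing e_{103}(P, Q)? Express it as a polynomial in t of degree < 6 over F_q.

e_{103} is bilinear + alternating on E[103], so e_{103}(29*P + 83*Q, 33*P + 80*Q) = e_{103}(P,Q)^(29*80-83*33).
det M = 29*80 - 83*33 = -419 = 96 (mod 103); 96^{-1} = 44 (mod 103).
Build f_{103,P'} and f_{103,Q'} via the 7-bit ladder of 103=1100111_2; evaluate at shifted divisors; quotient in F_{191582026570573^6}.
Miller gives e_{103}(P',Q') = 84993792650331 + 153759912619898*t + 102440894312730*t^2 + 176233244235803*t^3 + 98159538994802*t^4 + 100860321364283*t^5 in F_{191582026570573^6}.
Finally e_{103}(P,Q) = 42804568364068 + 145619565135439*t + 109091105984469*t^2 + 182269726552878*t^3 + 35158944893343*t^4 + 16356482243816*t^5.

42804568364068 + 145619565135439*t + 109091105984469*t^2 + 182269726552878*t^3 + 35158944893343*t^4 + 16356482243816*t^5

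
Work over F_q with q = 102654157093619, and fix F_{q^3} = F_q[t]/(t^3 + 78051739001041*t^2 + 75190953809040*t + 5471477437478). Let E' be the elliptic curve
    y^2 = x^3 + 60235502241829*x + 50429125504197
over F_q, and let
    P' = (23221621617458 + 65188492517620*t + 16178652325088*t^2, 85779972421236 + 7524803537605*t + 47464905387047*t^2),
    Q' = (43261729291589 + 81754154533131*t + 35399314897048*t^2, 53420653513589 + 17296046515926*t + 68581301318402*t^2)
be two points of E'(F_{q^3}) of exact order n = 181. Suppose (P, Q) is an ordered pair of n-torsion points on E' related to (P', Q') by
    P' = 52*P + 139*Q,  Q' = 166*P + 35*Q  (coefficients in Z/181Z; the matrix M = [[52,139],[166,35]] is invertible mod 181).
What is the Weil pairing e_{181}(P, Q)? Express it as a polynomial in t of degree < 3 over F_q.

50144414716654 + 54433495900169*t + 93200012648824*t^2

e_{181} is bilinear + alternating on E[181], so e_{181}(52*P + 139*Q, 166*P + 35*Q) = e_{181}(P,Q)^(52*35-139*166).
52*35 - 139*166 = -21254; reduced mod 181: det = 104, inverse 47.
Build f_{181,P'} and f_{181,Q'} via the 8-bit ladder of 181=10110101_2; evaluate at shifted divisors; quotient in F_{102654157093619^3}.
e_{181}(P',Q') = 68248360844130 + 56757600454042*t + 23160116248913*t^2.
e_{181}(P,Q) = (68248360844130 + 56757600454042*t + 23160116248913*t^2)^{47} = 50144414716654 + 54433495900169*t + 93200012648824*t^2.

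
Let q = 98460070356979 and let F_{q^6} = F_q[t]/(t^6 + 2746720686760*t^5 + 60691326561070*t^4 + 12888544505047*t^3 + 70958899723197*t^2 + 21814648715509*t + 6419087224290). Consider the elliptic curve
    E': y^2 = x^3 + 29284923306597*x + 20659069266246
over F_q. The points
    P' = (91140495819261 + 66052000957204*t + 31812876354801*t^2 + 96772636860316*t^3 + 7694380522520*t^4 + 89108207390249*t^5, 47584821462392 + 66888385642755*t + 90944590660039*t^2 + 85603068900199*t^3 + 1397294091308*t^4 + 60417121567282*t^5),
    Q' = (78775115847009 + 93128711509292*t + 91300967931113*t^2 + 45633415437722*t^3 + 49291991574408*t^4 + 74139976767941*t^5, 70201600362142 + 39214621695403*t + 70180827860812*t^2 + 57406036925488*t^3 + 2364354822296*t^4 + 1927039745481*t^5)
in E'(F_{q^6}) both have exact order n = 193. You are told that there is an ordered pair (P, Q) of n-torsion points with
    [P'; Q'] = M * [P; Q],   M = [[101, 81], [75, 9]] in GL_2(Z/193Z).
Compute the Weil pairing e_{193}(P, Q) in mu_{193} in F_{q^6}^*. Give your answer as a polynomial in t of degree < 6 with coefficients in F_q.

96044879743449 + 79528129530845*t + 10332644330407*t^2 + 5028830038355*t^3 + 62169243744456*t^4 + 31366817971822*t^5

e_{193}(aP+bQ,cP+dQ) = e_{193}(P,Q)^(ad-bc); with (a,b,c,d)=(101,81,75,9) this gives the det-193 law.
det(M) mod 193 = 45; its inverse in (Z/193)^* is 163 (check: 45*163 mod 193 = 1).
Run Miller on y^2=x^3+29284923306597*x+20659069266246 over F_{98460070356979}: ladder 11000001 (8 bits); e = f_P(D_Q)/f_Q(D_P).
f_P(D_Q)/f_Q(D_P) = 15010175420251 + 61908702542193*t + 94197208984103*t^2 + 55593325840005*t^3 + 92900591979216*t^4 + 84634029625570*t^5.
Thus e_{193}(P,Q) = 96044879743449 + 79528129530845*t + 10332644330407*t^2 + 5028830038355*t^3 + 62169243744456*t^4 + 31366817971822*t^5.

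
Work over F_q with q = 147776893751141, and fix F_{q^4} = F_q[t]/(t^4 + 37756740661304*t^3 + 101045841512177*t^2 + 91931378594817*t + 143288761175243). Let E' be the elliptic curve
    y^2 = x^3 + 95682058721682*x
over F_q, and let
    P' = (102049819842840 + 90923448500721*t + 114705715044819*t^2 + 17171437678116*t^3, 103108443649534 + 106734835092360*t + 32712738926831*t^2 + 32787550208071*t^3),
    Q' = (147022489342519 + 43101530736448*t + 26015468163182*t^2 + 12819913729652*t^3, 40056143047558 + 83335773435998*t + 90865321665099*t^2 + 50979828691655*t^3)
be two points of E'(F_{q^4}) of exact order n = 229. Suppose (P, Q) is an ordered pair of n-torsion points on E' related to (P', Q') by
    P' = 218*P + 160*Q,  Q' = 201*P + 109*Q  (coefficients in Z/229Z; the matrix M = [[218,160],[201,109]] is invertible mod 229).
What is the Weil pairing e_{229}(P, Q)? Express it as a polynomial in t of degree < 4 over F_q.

115226637691670 + 113148280473395*t + 122464867945026*t^2 + 103875748697494*t^3

e_{229}(aP+bQ,cP+dQ) = e_{229}(P,Q)^(ad-bc); with (a,b,c,d)=(218,160,201,109) this gives the det-229 law.
Hence e(P,Q) = e(P',Q')^{171} where 171 = 75^{-1} mod 229.
Double-and-add over 11100101: 8-1 doublings, 5-1 additions; each step l_{T,T}/v_{2T} or l_{T,P'}/v at Q'+S for random S.
Result: e(P',Q') = 11031377670368 + 82533886314565*t + 64689882123157*t^2 + 13100322248350*t^3.
e_{229}(P,Q) = (11031377670368 + 82533886314565*t + 64689882123157*t^2 + 13100322248350*t^3)^{171} = 115226637691670 + 113148280473395*t + 122464867945026*t^2 + 103875748697494*t^3.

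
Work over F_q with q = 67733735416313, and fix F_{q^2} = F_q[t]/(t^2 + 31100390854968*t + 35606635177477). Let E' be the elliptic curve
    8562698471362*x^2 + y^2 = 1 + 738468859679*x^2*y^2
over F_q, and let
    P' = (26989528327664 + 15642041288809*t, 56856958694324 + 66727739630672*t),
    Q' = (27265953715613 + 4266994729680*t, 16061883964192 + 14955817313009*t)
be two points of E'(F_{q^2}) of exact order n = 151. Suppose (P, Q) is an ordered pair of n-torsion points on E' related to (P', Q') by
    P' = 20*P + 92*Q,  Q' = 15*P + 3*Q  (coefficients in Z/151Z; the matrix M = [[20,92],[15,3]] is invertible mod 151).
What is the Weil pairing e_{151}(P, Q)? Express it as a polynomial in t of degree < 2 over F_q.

Alternating bilinearity on E[151] (values in mu_{151} in F_{67733735416313^2}) gives e(P',Q') = e(P,Q)^det(M).
Hence e(P,Q) = e(P',Q')^{31} where 31 = 39^{-1} mod 151.
Edwards->Montgomery: u=(1+y)/(1-y), v=u/x -> 48431406109675v^2=u^3+55082809023110u^2+u; then x_W=18889491256999u+35417062263330: y^2=x^3+15988717461956*x+16148883445125.
n = 151 = (10010111)_2 (8 bits, wt 5); accumulate f_{151,P'}(Q'+S)/f_{151,P'}(S) along the 7-step ladder.
Miller gives e_{151}(P',Q') = 8791951410472 + 3166725034373*t in F_{67733735416313^2}.
(8791951410472 + 3166725034373*t)^{31} mod (67733735416313,f) = 21069389665451 + 2865341846732*t.

21069389665451 + 2865341846732*t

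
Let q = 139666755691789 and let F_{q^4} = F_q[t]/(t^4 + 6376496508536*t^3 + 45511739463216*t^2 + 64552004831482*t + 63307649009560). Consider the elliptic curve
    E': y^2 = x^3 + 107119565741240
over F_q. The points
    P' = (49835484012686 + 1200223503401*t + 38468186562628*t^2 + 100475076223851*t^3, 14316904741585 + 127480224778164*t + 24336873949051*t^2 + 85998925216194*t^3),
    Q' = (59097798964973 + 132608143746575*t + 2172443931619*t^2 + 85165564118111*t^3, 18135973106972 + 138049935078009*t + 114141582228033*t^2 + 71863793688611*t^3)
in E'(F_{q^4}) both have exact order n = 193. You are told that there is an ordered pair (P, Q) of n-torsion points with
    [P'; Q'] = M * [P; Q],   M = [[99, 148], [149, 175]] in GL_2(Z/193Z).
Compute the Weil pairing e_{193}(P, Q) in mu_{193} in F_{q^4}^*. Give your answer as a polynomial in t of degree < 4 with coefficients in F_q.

54787350784087 + 126783264403133*t + 90617821753408*t^2 + 77331695872896*t^3

Alternating bilinearity on E[193] (values in mu_{193} in F_{139666755691789^4}) gives e(P',Q') = e(P,Q)^det(M).
det(M) mod 193 = 98; its inverse in (Z/193)^* is 65 (check: 98*65 mod 193 = 1).
8-bit Miller (11000001) on E'/F_{139666755691789} with a'=0, b'=107119565741240: accumulate tangent/chord ratios at Q'+S and P'+S'.
f_P(D_Q)/f_Q(D_P) = 29628884536768 + 59314549471917*t + 46764666015471*t^2 + 49705097008050*t^3.
Hence e(P,Q) = 54787350784087 + 126783264403133*t + 90617821753408*t^2 + 77331695872896*t^3 in F_{139666755691789^4}^*.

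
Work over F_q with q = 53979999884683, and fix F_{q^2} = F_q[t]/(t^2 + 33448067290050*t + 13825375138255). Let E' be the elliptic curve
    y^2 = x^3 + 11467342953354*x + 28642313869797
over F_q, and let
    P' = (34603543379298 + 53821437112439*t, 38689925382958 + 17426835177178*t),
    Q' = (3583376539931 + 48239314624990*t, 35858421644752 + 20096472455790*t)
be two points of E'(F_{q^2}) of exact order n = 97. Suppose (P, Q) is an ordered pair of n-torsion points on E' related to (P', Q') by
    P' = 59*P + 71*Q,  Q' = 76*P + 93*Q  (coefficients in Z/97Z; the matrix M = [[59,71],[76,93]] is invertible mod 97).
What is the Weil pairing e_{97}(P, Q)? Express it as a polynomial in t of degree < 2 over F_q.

49271747942354 + 7896739407907*t

Under M = [[59,71],[76,93]] in GL_2(Z/97), e_{97}(P',Q') = e_{97}(P,Q)^(59*93-71*76 mod 97).
det(M) mod 97 = 91; its inverse in (Z/97)^* is 16 (check: 91*16 mod 97 = 1).
Double-and-add over 1100001: 7-1 doublings, 3-1 additions; each step l_{T,T}/v_{2T} or l_{T,P'}/v at Q'+S for random S.
The quotient is 14016625655191 + 49219995294929*t.
e_{97}(P,Q) = (14016625655191 + 49219995294929*t)^{16} = 49271747942354 + 7896739407907*t.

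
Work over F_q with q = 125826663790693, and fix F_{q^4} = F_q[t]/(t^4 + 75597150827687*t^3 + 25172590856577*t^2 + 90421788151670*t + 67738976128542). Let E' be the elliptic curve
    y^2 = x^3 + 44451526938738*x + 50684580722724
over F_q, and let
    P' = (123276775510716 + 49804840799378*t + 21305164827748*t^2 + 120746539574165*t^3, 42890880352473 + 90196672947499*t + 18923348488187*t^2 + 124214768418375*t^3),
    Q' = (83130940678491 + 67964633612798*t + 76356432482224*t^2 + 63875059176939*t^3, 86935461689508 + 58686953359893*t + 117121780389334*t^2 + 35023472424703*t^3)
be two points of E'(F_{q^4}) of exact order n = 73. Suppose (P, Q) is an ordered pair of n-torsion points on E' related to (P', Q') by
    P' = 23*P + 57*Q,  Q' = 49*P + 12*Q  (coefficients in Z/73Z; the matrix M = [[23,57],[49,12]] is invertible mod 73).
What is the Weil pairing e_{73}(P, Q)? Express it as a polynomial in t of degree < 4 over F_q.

e_{73}(aP+bQ,cP+dQ) = e_{73}(P,Q)^(ad-bc); with (a,b,c,d)=(23,57,49,12) this gives the det-73 law.
det M = 23*12 - 57*49 = -2517 = 38 (mod 73); 38^{-1} = 25 (mod 73).
Double-and-add over 1001001: 7-1 doublings, 3-1 additions; each step l_{T,T}/v_{2T} or l_{T,P'}/v at Q'+S for random S.
The quotient is 38780540937970 + 33213760594414*t + 60635133891449*t^2 + 92113421252730*t^3.
Raise to 25: e(P,Q) = 61429755842311 + 112765893374859*t + 2533874396698*t^2 + 53583633487570*t^3 in mu_{73}.

61429755842311 + 112765893374859*t + 2533874396698*t^2 + 53583633487570*t^3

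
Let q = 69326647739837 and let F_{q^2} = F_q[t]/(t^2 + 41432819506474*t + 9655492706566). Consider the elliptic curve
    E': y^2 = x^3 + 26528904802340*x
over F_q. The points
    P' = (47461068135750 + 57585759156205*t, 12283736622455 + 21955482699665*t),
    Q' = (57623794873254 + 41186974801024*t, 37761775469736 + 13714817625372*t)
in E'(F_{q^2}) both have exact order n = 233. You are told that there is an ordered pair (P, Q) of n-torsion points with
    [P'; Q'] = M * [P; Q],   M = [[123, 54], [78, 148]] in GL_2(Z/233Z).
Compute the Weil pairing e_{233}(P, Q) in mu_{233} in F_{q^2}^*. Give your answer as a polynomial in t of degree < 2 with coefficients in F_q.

28247828230064 + 44247355654187*t

Alternating bilinearity on E[233] (values in mu_{233} in F_{69326647739837^2}) gives e(P',Q') = e(P,Q)^det(M).
123*148 - 54*78 = 13992; reduced mod 233: det = 12, inverse 136.
8-bit Miller (11101001) on E'/F_{69326647739837} with a'=26528904802340, b'=0: accumulate tangent/chord ratios at Q'+S and P'+S'.
Result: e(P',Q') = 29431520759330 + 12902879400532*t.
(29431520759330 + 12902879400532*t)^{136} mod (69326647739837,f) = 28247828230064 + 44247355654187*t.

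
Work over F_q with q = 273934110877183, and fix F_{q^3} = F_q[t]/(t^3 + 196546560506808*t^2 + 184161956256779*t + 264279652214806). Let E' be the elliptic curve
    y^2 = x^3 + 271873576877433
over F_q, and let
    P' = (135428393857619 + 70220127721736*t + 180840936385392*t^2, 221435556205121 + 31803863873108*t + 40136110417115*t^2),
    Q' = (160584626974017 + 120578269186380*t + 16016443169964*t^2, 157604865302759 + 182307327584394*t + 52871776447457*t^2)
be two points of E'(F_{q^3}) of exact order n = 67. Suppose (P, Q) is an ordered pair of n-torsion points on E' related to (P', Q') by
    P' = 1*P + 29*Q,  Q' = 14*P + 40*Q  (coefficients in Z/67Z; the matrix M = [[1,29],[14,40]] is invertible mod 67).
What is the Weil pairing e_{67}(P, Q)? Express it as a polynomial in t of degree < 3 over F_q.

Alternating bilinearity on E[67] (values in mu_{67} in F_{273934110877183^3}) gives e(P',Q') = e(P,Q)^det(M).
So e_{67}(P,Q) = e_{67}(P',Q')^{54}, since 36*54 = 1 mod 67.
Double-and-add over 1000011: 7-1 doublings, 3-1 additions; each step l_{T,T}/v_{2T} or l_{T,P'}/v at Q'+S for random S.
Miller gives e_{67}(P',Q') = 43901237534368 + 106841981050089*t + 92327019596860*t^2 in F_{273934110877183^3}.
Hence e(P,Q) = 50243083219680 + 181917002084589*t + 43507960810800*t^2 in F_{273934110877183^3}^*.

50243083219680 + 181917002084589*t + 43507960810800*t^2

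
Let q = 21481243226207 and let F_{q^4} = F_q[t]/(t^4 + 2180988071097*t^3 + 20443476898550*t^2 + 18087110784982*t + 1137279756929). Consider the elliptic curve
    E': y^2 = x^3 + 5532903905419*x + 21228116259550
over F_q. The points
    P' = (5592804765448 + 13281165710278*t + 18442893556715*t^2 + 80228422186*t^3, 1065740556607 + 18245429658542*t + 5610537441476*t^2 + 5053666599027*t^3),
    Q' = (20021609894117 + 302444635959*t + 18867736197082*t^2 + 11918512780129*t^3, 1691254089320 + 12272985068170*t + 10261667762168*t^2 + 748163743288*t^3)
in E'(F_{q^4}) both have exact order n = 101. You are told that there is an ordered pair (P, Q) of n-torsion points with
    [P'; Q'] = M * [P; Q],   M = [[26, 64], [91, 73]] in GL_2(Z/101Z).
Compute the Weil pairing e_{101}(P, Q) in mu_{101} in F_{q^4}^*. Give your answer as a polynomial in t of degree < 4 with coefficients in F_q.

8549563184456 + 3121841190055*t + 11742268720459*t^2 + 9233754721613*t^3

Since e_{101}(P,P)=e_{101}(Q,Q)=1 and e_{101}(Q,P)=e_{101}(P,Q)^{-1}, expanding e_{101}(26*P + 64*Q,91*P + 73*Q) leaves e(P,Q)^det(M).
Hence e(P,Q) = e(P',Q')^{70} where 70 = 13^{-1} mod 101.
Run Miller on y^2=x^3+5532903905419*x+21228116259550 over F_{21481243226207}: ladder 1100101 (7 bits); e = f_P(D_Q)/f_Q(D_P).
f_P(D_Q)/f_Q(D_P) = 13956710441696 + 20660508253188*t + 2799328065277*t^2 + 16990224337259*t^3.
Hence e(P,Q) = 8549563184456 + 3121841190055*t + 11742268720459*t^2 + 9233754721613*t^3 in F_{21481243226207^4}^*.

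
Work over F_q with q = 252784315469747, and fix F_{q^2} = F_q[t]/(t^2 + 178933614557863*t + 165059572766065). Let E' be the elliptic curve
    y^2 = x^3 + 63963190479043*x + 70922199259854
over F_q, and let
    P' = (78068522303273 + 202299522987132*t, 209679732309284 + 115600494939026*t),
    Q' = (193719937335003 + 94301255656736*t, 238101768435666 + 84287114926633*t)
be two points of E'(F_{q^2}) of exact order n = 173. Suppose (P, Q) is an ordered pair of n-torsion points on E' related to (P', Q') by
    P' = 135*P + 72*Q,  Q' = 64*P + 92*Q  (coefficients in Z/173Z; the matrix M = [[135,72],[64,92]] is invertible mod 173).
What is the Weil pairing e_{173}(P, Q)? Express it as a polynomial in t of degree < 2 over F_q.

58268523626684 + 67642822532693*t

Alternating bilinearity on E[173] (values in mu_{173} in F_{252784315469747^2}) gives e(P',Q') = e(P,Q)^det(M).
det(M) mod 173 = 27; its inverse in (Z/173)^* is 141 (check: 27*141 mod 173 = 1).
Miller loop for e_{173} over F_{252784315469747^2}: bits of 173 = 10101101; 7 double steps + 4 add steps, l/v at each.
Miller gives e_{173}(P',Q') = 86471941469217 + 22222211950800*t in F_{252784315469747^2}.
Finally e_{173}(P,Q) = 58268523626684 + 67642822532693*t.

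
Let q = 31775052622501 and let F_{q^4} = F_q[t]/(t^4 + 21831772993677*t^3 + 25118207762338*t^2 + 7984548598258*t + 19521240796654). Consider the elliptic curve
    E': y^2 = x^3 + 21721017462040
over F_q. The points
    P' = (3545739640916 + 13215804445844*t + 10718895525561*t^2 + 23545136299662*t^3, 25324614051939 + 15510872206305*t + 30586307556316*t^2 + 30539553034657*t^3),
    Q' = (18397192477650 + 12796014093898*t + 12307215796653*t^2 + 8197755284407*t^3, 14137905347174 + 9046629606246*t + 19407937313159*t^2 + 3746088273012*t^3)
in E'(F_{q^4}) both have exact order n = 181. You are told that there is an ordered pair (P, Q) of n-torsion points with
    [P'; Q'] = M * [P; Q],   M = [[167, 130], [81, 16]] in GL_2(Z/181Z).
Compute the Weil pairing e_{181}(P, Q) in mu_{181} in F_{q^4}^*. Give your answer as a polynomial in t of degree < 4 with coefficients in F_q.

Since e_{181}(P,P)=e_{181}(Q,Q)=1 and e_{181}(Q,P)=e_{181}(P,Q)^{-1}, expanding e_{181}(167*P + 130*Q,81*P + 16*Q) leaves e(P,Q)^det(M).
det(M) mod 181 = 106; its inverse in (Z/181)^* is 111 (check: 106*111 mod 181 = 1).
Build f_{181,P'} and f_{181,Q'} via the 8-bit ladder of 181=10110101_2; evaluate at shifted divisors; quotient in F_{31775052622501^4}.
f_P(D_Q)/f_Q(D_P) = 16111916201249 + 26716553443414*t + 14900470952628*t^2 + 15286305833960*t^3.
(16111916201249 + 26716553443414*t + 14900470952628*t^2 + 15286305833960*t^3)^{111} mod (31775052622501,f) = 20810149528408 + 25212014506048*t + 28479930185311*t^2 + 11979576622794*t^3.

20810149528408 + 25212014506048*t + 28479930185311*t^2 + 11979576622794*t^3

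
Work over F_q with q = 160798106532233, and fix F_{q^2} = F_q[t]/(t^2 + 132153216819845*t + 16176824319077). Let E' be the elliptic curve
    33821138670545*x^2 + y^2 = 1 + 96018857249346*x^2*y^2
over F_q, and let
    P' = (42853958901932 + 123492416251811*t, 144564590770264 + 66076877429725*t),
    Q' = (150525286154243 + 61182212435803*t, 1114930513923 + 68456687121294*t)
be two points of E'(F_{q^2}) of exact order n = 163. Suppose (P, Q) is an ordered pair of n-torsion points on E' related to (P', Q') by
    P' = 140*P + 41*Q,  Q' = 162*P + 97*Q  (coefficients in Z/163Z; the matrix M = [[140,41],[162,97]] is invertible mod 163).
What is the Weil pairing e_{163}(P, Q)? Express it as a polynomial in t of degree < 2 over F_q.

75137519750238 + 101960354470003*t

The 163-Weil pairing on E[163] over F_{160798106532233} is alternating-bilinear: e_{163}(P',Q') = e_{163}(P,Q)^det(M).
So e_{163}(P,Q) = e_{163}(P',Q')^{101}, since 92*101 = 1 mod 163.
Map (x,y)_Ed via u=(1+y)/(1-y), v=(1+y)/((1-y)x) to Montgomery A=70898586711602,B=141453134071377; then to (a',b')=(148037912426821,135882937037507).
Run Miller on y^2=x^3+148037912426821*x+135882937037507 over F_{160798106532233}: ladder 10100011 (8 bits); e = f_P(D_Q)/f_Q(D_P).
So e_{163}(P',Q') = 7527164163098 + 153208348488025*t.
(7527164163098 + 153208348488025*t)^{101} mod (160798106532233,f) = 75137519750238 + 101960354470003*t.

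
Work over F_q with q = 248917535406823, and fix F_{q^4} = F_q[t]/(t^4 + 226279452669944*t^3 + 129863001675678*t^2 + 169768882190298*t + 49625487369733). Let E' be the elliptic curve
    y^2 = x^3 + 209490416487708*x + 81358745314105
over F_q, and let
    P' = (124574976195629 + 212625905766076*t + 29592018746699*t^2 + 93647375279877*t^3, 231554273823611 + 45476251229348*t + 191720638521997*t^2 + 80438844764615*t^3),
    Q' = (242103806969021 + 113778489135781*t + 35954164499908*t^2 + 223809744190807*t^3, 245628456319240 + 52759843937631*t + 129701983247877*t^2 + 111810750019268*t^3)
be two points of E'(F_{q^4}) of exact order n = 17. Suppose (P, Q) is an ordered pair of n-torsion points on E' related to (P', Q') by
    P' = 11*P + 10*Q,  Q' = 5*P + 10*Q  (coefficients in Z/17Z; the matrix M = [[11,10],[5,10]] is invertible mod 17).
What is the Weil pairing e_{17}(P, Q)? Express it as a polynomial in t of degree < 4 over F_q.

e_{17} is bilinear + alternating on E[17], so e_{17}(11*P + 10*Q, 5*P + 10*Q) = e_{17}(P,Q)^(11*10-10*5).
Inverting 9 mod 17: 2. Thus e_{17}(P,Q) = e(P',Q')^{2}.
Miller loop for e_{17} over F_{248917535406823^4}: bits of 17 = 10001; 4 double steps + 1 add steps, l/v at each.
f_P(D_Q)/f_Q(D_P) = 220454177471355 + 78957260994704*t + 79257640693893*t^2 + 190249859497440*t^3.
Thus e_{17}(P,Q) = 14224672274861 + 74347266835423*t + 3372293322842*t^2 + 4022248770057*t^3.

14224672274861 + 74347266835423*t + 3372293322842*t^2 + 4022248770057*t^3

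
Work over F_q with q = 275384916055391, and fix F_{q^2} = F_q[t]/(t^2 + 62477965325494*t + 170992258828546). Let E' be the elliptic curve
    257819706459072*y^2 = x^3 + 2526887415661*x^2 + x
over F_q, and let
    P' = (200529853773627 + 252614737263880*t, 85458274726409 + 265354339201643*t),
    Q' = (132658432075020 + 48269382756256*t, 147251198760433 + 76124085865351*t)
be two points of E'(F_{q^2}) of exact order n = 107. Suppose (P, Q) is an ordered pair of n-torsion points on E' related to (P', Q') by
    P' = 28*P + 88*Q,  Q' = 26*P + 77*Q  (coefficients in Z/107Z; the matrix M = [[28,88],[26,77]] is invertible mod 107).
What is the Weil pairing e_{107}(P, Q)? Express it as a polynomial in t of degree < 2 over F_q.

29574056087162 + 5206113515580*t

e_{107}(aP+bQ,cP+dQ) = e_{107}(P,Q)^(ad-bc); with (a,b,c,d)=(28,88,26,77) this gives the det-107 law.
Inverting 82 mod 107: 77. Thus e_{107}(P,Q) = e(P',Q')^{77}.
(x,y)|->(69714876589112x+161166732929536,69714876589112y) sends E' to y^2=x^3+204789508688973*x+7314243261861.
Miller loop for e_{107} over F_{275384916055391^2}: bits of 107 = 1101011; 6 double steps + 4 add steps, l/v at each.
Result: e(P',Q') = 90913190475924 + 95814535680916*t.
Finally e_{107}(P,Q) = 29574056087162 + 5206113515580*t.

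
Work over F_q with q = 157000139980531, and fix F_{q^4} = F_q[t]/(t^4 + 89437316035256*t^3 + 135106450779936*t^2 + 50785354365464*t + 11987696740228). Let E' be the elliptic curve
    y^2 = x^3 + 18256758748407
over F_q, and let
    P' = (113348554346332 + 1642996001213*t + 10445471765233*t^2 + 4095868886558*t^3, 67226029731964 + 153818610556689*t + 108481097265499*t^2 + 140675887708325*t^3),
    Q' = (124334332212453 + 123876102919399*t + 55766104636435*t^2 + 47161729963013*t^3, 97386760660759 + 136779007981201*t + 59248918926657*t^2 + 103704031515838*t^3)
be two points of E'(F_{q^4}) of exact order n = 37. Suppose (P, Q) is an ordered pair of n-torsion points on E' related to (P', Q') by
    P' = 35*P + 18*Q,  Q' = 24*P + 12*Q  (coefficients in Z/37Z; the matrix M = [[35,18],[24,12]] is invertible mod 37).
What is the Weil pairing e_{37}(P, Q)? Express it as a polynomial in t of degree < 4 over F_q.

155061027955531 + 119029068322024*t + 107755912437407*t^2 + 113428669328383*t^3

Under M = [[35,18],[24,12]] in GL_2(Z/37), e_{37}(P',Q') = e_{37}(P,Q)^(35*12-18*24 mod 37).
Hence e(P,Q) = e(P',Q')^{3} where 3 = 25^{-1} mod 37.
6-bit Miller (100101) on E'/F_{157000139980531} with a'=0, b'=18256758748407: accumulate tangent/chord ratios at Q'+S and P'+S'.
Miller gives e_{37}(P',Q') = 12443944427069 + 156933948036171*t + 127963021657795*t^2 + 11309709923902*t^3 in F_{157000139980531^4}.
e_{37}(P,Q) = (12443944427069 + 156933948036171*t + 127963021657795*t^2 + 11309709923902*t^3)^{3} = 155061027955531 + 119029068322024*t + 107755912437407*t^2 + 113428669328383*t^3.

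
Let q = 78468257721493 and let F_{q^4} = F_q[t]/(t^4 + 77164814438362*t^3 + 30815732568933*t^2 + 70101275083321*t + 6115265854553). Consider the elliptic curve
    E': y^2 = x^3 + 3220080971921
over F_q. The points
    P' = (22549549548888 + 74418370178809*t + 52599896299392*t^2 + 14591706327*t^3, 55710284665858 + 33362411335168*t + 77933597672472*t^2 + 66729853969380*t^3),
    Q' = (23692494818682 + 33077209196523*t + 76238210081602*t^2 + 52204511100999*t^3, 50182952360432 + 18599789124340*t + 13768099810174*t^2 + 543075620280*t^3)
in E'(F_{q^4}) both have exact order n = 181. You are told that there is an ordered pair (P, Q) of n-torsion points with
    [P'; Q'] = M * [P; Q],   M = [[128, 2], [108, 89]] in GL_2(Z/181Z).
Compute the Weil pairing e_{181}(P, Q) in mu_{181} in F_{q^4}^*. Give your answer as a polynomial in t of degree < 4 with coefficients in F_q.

e_{181} is bilinear + alternating on E[181], so e_{181}(128*P + 2*Q, 108*P + 89*Q) = e_{181}(P,Q)^(128*89-2*108).
Hence e(P,Q) = e(P',Q')^{59} where 59 = 135^{-1} mod 181.
Double-and-add over 10110101: 8-1 doublings, 5-1 additions; each step l_{T,T}/v_{2T} or l_{T,P'}/v at Q'+S for random S.
Result: e(P',Q') = 76494416293047 + 6983648368228*t + 31355555846398*t^2 + 65402618877377*t^3.
Raise to 59: e(P,Q) = 1211815856661 + 33058060753681*t + 46884777551401*t^2 + 19277989229206*t^3 in mu_{181}.

1211815856661 + 33058060753681*t + 46884777551401*t^2 + 19277989229206*t^3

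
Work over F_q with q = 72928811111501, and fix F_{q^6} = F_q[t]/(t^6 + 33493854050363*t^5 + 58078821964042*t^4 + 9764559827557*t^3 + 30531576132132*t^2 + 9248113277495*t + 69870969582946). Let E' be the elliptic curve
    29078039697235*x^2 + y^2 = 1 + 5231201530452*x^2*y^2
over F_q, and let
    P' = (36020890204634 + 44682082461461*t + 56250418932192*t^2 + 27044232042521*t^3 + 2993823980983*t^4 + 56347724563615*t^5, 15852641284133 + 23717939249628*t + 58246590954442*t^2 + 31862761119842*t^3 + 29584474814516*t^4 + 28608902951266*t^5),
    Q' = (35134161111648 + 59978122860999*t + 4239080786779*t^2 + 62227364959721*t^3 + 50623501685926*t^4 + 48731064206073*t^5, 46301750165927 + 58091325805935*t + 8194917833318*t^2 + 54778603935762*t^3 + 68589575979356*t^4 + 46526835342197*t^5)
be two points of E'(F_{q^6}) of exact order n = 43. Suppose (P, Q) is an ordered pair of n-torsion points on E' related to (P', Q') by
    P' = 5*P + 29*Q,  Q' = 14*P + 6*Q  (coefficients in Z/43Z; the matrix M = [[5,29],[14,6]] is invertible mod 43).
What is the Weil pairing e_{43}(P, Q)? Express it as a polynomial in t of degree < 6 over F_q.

45250727591021 + 50838592686286*t + 70620807264800*t^2 + 7628061485900*t^3 + 49550331396096*t^4 + 21992642233240*t^5

Alternating bilinearity on E[43] (values in mu_{43} in F_{72928811111501^6}) gives e(P',Q') = e(P,Q)^det(M).
So e_{43}(P,Q) = e_{43}(P',Q')^{4}, since 11*4 = 1 mod 43.
Map (x,y)_Ed via u=(1+y)/(1-y), v=(1+y)/((1-y)x) to Montgomery A=28801663995989,B=60354835626426; then to (a',b')=(18654750508626,27923382407778).
Build f_{43,P'} and f_{43,Q'} via the 6-bit ladder of 43=101011_2; evaluate at shifted divisors; quotient in F_{72928811111501^6}.
So e_{43}(P',Q') = 46722149087549 + 20836387056780*t + 48017492558587*t^2 + 11547500797169*t^3 + 11508954281700*t^4 + 12953594677213*t^5.
Finally e_{43}(P,Q) = 45250727591021 + 50838592686286*t + 70620807264800*t^2 + 7628061485900*t^3 + 49550331396096*t^4 + 21992642233240*t^5.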